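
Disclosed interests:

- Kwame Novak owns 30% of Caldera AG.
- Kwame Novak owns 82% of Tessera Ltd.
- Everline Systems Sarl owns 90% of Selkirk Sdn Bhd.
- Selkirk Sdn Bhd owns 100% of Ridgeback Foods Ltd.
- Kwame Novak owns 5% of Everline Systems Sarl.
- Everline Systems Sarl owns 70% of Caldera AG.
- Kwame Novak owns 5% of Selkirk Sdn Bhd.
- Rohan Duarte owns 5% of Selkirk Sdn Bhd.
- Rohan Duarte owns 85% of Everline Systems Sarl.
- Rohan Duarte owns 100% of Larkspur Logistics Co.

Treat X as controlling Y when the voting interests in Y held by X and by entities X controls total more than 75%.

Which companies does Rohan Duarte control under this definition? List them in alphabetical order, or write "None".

Rohan holds 85% of Everline, so Rohan controls Everline.
Rohan and Everline together hold 5% + 90% = 95% of Selkirk, so Rohan controls Selkirk.
Rohan holds 100% of Larkspur, so Rohan controls Larkspur.
Selkirk holds 100% of Ridgeback, so Rohan controls Ridgeback.
No other company's threshold is met.

Everline Systems Sarl, Larkspur Logistics Co, Ridgeback Foods Ltd, Selkirk Sdn Bhd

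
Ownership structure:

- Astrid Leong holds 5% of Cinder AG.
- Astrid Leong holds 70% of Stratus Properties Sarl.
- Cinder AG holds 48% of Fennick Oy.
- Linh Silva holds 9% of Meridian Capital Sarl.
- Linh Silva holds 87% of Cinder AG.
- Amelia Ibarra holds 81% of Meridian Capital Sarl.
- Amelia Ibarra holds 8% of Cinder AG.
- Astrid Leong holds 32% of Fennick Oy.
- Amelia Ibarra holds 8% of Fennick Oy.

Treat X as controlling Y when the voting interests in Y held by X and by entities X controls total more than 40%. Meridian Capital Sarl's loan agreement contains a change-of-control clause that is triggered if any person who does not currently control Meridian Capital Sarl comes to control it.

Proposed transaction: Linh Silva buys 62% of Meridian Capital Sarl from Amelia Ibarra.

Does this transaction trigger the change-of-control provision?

The purchase adds only to Linh's holdings (Amelia's stake shrinks), so Linh is the only person who could newly come to control Meridian.
Linh holds 87% of Cinder, so Linh controls Cinder.
Cinder holds 48% of Fennick, so Linh controls Fennick.
In Meridian, Linh's side holds only 9%, not > 40%.
So before the transaction, Linh does not control Meridian.
After the purchase, Linh's direct stake in Meridian rises to 9% + 62% = 71%, and Amelia's stake falls to 19%.
Linh holds 71% of Meridian, so Linh controls Meridian.
Linh did not control Meridian before and does after, so the clause is triggered.

Yes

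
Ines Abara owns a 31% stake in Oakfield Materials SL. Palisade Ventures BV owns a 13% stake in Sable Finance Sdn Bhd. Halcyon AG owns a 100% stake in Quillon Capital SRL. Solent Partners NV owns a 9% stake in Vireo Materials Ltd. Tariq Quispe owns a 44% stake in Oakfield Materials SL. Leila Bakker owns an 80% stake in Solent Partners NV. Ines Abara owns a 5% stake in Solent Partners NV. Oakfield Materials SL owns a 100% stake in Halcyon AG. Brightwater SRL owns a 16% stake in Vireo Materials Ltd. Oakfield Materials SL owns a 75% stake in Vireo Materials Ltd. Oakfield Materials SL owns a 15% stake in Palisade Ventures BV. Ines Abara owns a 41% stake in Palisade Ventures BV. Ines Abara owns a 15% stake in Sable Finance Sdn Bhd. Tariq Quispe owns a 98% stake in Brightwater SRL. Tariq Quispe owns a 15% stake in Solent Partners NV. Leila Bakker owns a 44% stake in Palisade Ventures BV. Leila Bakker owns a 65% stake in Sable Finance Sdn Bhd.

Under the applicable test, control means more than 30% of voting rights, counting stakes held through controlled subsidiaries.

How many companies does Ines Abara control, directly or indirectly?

5

Ines holds 31% of Oakfield, so Ines controls Oakfield.
Oakfield holds 100% of Halcyon, so Ines controls Halcyon.
Ines and Oakfield together hold 41% + 15% = 56% of Palisade, so Ines controls Palisade.
Oakfield holds 75% of Vireo, so Ines controls Vireo.
Halcyon holds 100% of Quillon, so Ines controls Quillon.
No other company's threshold is met.
Ines controls 5 companies.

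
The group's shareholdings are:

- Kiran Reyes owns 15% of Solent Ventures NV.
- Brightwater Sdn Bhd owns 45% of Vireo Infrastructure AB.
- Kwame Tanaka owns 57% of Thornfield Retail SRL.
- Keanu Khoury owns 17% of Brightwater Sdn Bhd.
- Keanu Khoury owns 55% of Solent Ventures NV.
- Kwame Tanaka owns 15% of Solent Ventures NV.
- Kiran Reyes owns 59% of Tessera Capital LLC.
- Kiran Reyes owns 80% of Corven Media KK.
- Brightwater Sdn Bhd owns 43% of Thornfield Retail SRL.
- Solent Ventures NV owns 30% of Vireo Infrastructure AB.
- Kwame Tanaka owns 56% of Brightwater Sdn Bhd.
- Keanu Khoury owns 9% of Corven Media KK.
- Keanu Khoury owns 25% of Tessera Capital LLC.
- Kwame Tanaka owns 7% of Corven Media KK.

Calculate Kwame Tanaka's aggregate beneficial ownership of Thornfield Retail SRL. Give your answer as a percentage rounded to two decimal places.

81.08%

Kwame reaches Thornfield along 2 paths.
Via Brightwater: 56% × 43% = 24.08%.
Direct stake: 57% = 57%.
Total: 24.08% + 57% = 81.08%.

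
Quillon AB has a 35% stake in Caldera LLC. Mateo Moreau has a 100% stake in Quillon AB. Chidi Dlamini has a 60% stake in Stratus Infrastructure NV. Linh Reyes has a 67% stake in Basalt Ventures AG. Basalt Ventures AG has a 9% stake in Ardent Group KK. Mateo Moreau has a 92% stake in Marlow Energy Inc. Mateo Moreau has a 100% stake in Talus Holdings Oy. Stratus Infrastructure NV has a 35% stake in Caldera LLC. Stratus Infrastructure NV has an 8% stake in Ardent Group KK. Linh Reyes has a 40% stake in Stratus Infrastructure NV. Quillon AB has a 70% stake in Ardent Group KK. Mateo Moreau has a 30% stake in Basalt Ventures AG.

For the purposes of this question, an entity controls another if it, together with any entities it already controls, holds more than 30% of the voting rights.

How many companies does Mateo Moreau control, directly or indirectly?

Mateo holds 100% of Quillon, so Mateo controls Quillon.
Mateo holds 100% of Talus, so Mateo controls Talus.
Quillon holds 70% of Ardent, so Mateo controls Ardent.
Mateo holds 92% of Marlow, so Mateo controls Marlow.
Quillon holds 35% of Caldera, so Mateo controls Caldera.
No other company's threshold is met.
Mateo controls 5 companies.

5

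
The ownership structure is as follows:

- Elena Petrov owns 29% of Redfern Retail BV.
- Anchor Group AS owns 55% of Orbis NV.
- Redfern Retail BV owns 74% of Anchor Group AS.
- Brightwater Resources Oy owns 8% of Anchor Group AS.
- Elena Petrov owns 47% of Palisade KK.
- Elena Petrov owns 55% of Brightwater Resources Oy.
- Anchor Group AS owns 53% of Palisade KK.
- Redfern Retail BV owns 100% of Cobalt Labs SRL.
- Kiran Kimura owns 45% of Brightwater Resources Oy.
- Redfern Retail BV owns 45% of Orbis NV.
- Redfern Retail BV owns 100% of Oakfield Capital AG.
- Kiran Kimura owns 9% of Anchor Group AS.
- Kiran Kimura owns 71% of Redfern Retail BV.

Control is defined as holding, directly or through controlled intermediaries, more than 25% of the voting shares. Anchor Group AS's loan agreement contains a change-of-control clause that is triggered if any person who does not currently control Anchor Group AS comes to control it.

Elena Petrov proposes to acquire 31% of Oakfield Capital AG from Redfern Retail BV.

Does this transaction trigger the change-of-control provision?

The purchase adds only to Elena's holdings (Redfern's stake shrinks), so Elena is the only person who could newly come to control Anchor.
Elena holds 55% of Brightwater, so Elena controls Brightwater.
Elena holds 29% of Redfern, so Elena controls Redfern.
Redfern and Brightwater together hold 74% + 8% = 82% of Anchor, so Elena controls Anchor.
So Elena already controls Anchor before the transaction.
After the purchase, Elena holds 31% of Oakfield directly, and Redfern's stake falls to 69%.
Elena controlled Anchor already, so this is not a new person acquiring control; every other person's position is unchanged or reduced.
No new person acquires control, so the clause is not triggered.

No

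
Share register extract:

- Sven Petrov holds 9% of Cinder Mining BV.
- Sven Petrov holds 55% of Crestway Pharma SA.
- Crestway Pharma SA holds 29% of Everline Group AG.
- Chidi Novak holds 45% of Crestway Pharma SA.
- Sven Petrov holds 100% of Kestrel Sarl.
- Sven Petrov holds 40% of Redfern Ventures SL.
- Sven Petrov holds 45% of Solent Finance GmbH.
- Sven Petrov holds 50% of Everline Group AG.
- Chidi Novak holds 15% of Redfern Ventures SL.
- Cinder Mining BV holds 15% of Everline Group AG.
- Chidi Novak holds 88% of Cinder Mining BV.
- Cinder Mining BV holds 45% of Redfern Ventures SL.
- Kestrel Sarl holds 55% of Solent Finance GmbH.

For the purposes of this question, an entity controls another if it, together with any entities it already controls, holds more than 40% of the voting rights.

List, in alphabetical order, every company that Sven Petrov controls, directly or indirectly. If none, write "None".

Sven holds 55% of Crestway, so Sven controls Crestway.
Sven holds 100% of Kestrel, so Sven controls Kestrel.
Sven and Crestway together hold 50% + 29% = 79% of Everline, so Sven controls Everline.
Kestrel and Sven together hold 55% + 45% = 100% of Solent, so Sven controls Solent.
No other company's threshold is met.

Crestway Pharma SA, Everline Group AG, Kestrel Sarl, Solent Finance GmbH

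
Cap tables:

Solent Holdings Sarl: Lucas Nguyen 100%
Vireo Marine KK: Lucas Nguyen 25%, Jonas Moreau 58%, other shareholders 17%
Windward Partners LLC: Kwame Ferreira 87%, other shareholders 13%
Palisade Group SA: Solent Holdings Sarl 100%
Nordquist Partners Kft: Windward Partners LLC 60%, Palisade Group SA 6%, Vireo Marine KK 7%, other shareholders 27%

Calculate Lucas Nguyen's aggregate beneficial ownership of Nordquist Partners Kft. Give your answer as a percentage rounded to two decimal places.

7.75%

Lucas reaches Nordquist along 2 paths.
Via Solent → Palisade: 100% × 100% × 6% = 6%.
Via Vireo: 25% × 7% = 1.75%.
Total: 6% + 1.75% = 7.75%.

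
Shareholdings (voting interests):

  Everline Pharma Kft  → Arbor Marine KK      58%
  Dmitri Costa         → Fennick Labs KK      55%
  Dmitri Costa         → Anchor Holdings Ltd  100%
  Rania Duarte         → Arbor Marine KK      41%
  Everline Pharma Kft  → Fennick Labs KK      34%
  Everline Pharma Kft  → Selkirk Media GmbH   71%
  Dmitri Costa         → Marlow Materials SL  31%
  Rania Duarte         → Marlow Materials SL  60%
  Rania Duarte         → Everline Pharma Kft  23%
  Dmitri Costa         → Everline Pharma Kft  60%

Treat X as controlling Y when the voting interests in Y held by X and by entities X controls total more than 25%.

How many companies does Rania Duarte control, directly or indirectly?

2

Rania holds 60% of Marlow, so Rania controls Marlow.
Rania holds 41% of Arbor, so Rania controls Arbor.
No other company's threshold is met.
Rania controls 2 companies.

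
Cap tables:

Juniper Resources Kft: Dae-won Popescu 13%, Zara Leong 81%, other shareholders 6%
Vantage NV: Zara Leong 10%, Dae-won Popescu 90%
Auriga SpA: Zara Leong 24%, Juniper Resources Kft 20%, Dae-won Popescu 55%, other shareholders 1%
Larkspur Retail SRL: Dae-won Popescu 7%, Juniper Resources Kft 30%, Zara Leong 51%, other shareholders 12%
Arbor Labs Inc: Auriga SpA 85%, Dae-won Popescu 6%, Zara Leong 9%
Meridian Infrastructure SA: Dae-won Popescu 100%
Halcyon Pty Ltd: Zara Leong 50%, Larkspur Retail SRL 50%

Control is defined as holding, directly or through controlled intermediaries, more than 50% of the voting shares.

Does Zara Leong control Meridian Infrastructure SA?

Zara holds 81% of Juniper, so Zara controls Juniper.
Juniper and Zara together hold 30% + 51% = 81% of Larkspur, so Zara controls Larkspur.
Zara and Larkspur together hold 50% + 50% = 100% of Halcyon, so Zara controls Halcyon.
Neither Zara nor any entity Zara controls holds any voting interest in Meridian.
So Zara does not control Meridian.

No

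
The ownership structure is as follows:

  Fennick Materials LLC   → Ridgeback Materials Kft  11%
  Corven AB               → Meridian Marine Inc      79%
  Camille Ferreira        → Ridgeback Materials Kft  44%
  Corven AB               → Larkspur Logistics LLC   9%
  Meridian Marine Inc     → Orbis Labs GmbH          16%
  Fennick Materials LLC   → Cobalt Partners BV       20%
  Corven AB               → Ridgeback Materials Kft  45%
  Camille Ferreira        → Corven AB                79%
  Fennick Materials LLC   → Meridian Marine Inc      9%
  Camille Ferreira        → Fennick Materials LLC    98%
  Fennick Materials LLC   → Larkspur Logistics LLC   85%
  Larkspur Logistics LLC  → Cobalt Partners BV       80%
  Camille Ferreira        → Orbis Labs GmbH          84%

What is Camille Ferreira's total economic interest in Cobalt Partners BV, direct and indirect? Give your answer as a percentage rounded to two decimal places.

91.93%

Camille reaches Cobalt along 3 paths.
Via Fennick → Larkspur: 98% × 85% × 80% = 66.64%.
Via Corven → Larkspur: 79% × 9% × 80% = 5.688%.
Via Fennick: 98% × 20% = 19.6%.
Total: 66.64% + 5.688% + 19.6% = 91.928%.
Rounded: 91.93%.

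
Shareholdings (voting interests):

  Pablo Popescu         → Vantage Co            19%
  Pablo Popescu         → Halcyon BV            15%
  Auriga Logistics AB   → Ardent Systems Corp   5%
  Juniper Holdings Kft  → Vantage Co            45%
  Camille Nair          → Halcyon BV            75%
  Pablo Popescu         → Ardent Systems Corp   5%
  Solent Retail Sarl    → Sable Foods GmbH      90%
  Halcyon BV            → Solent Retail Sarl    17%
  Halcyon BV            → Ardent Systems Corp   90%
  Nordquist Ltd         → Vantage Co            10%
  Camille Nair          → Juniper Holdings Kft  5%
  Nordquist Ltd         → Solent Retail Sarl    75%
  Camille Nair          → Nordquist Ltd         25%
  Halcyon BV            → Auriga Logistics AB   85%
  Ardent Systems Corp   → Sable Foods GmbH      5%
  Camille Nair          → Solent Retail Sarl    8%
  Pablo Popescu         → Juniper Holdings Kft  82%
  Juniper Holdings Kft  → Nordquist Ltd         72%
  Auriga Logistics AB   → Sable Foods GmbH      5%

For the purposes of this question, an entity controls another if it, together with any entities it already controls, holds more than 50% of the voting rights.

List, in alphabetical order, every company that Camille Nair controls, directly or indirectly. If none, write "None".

Camille holds 75% of Halcyon, so Camille controls Halcyon.
Halcyon holds 85% of Auriga, so Camille controls Auriga.
Auriga and Halcyon together hold 5% + 90% = 95% of Ardent, so Camille controls Ardent.
No other company's threshold is met.

Ardent Systems Corp, Auriga Logistics AB, Halcyon BV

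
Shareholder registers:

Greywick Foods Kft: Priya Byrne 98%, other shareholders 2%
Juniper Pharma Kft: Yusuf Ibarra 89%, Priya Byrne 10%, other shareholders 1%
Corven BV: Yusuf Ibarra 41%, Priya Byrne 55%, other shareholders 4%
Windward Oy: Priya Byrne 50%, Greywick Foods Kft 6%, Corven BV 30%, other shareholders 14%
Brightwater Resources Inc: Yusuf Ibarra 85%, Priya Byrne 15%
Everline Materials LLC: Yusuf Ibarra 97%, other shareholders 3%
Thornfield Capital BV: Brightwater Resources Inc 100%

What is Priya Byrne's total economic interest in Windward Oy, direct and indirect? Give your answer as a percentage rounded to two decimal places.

72.38%

Priya reaches Windward along 3 paths.
Direct stake: 50% = 50%.
Via Greywick: 98% × 6% = 5.88%.
Via Corven: 55% × 30% = 16.5%.
Total: 50% + 5.88% + 16.5% = 72.38%.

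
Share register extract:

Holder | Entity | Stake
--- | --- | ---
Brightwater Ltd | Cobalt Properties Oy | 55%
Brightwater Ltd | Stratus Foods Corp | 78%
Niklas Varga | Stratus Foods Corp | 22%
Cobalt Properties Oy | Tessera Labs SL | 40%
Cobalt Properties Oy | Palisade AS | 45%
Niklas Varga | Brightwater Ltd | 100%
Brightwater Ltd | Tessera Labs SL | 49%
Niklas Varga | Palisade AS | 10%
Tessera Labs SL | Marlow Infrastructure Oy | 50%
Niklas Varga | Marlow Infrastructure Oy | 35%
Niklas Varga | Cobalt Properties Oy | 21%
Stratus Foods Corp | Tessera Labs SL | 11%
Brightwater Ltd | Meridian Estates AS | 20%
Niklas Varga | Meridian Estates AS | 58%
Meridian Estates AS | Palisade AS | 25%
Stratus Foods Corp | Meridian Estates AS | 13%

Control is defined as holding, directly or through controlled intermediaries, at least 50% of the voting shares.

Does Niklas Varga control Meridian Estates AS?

Niklas holds 100% of Brightwater, so Niklas controls Brightwater.
Brightwater and Niklas together hold 78% + 22% = 100% of Stratus, so Niklas controls Stratus.
Brightwater and Niklas and Stratus together hold 20% + 58% + 13% = 91% of Meridian, so Niklas controls Meridian.

Yes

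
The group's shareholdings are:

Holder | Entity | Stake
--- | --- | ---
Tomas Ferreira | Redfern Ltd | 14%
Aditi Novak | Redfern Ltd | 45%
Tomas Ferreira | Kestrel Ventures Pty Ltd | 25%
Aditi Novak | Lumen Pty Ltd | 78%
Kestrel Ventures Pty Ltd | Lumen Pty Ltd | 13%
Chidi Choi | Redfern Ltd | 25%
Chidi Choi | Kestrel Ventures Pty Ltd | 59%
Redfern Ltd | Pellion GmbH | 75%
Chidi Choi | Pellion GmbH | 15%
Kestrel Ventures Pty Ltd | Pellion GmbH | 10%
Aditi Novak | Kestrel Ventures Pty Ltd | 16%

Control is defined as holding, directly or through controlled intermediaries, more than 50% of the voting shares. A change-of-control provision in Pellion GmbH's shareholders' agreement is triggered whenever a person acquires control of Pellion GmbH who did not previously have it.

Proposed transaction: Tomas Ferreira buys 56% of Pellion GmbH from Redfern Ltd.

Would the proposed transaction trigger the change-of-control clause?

Yes

The purchase adds only to Tomas's holdings (Redfern's stake shrinks), so Tomas is the only person who could newly come to control Pellion.
Tomas's largest direct stake is 25% in Kestrel, which does not meet the threshold, so Tomas controls no company.
Neither Tomas nor any entity Tomas controls holds any voting interest in Pellion.
So before the transaction, Tomas does not control Pellion.
After the purchase, Tomas holds 56% of Pellion directly, and Redfern's stake falls to 19%.
Tomas holds 56% of Pellion, so Tomas controls Pellion.
Tomas did not control Pellion before and does after, so the clause is triggered.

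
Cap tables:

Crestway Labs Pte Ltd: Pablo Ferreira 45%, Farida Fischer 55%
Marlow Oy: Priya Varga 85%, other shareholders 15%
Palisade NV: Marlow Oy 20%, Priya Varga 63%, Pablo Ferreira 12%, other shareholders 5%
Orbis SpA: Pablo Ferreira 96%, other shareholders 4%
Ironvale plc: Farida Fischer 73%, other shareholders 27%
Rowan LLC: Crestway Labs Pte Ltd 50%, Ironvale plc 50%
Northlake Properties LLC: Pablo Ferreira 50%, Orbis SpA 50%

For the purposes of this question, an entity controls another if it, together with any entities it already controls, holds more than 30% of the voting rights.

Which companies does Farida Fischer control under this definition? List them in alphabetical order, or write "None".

Crestway Labs Pte Ltd, Ironvale plc, Rowan LLC

Farida holds 55% of Crestway, so Farida controls Crestway.
Farida holds 73% of Ironvale, so Farida controls Ironvale.
Crestway and Ironvale together hold 50% + 50% = 100% of Rowan, so Farida controls Rowan.
No other company's threshold is met.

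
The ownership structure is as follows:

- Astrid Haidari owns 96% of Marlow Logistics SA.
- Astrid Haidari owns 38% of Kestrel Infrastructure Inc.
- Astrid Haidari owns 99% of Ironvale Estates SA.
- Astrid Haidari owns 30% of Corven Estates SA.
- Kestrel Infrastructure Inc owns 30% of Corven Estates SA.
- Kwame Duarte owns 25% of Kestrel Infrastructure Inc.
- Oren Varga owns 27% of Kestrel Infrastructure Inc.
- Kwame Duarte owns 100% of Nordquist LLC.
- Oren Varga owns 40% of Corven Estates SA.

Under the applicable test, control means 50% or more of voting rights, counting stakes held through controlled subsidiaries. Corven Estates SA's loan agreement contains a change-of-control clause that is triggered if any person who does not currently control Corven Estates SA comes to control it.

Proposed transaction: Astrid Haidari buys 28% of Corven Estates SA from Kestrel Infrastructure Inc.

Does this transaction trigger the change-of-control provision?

Yes

The purchase adds only to Astrid's holdings (Kestrel's stake shrinks), so Astrid is the only person who could newly come to control Corven.
Astrid holds 99% of Ironvale, so Astrid controls Ironvale.
Astrid holds 96% of Marlow, so Astrid controls Marlow.
In Corven, Astrid's side holds only 30%, not ≥ 50%.
So before the transaction, Astrid does not control Corven.
After the purchase, Astrid's direct stake in Corven rises to 30% + 28% = 58%, and Kestrel's stake falls to 2%.
Astrid holds 58% of Corven, so Astrid controls Corven.
Astrid did not control Corven before and does after, so the clause is triggered.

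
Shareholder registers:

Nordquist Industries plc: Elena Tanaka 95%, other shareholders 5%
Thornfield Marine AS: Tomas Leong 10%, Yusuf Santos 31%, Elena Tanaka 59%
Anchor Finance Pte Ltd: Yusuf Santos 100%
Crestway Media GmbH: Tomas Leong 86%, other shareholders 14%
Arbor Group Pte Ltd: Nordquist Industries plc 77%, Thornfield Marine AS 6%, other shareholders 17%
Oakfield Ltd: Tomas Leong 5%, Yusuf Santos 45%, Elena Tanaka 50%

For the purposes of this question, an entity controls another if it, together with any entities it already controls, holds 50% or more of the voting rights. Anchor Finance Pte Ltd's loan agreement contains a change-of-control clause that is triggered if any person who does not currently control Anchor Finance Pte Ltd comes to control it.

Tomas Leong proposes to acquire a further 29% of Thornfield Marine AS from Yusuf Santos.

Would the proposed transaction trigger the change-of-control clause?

The purchase adds only to Tomas's holdings (Yusuf's stake shrinks), so Tomas is the only person who could newly come to control Anchor.
Tomas holds 86% of Crestway, so Tomas controls Crestway.
Neither Tomas nor any entity Tomas controls holds any voting interest in Anchor.
So before the transaction, Tomas does not control Anchor.
After the purchase, Tomas's direct stake in Thornfield rises to 10% + 29% = 39%, and Yusuf's stake falls to 2%.
Tomas's side now holds 39% of Thornfield, not ≥ 50%, so Tomas still does not control Thornfield.
After the transaction, neither Tomas nor any entity Tomas controls holds a voting interest in Anchor, so Tomas still does not control it.
No new person acquires control, so the clause is not triggered.

No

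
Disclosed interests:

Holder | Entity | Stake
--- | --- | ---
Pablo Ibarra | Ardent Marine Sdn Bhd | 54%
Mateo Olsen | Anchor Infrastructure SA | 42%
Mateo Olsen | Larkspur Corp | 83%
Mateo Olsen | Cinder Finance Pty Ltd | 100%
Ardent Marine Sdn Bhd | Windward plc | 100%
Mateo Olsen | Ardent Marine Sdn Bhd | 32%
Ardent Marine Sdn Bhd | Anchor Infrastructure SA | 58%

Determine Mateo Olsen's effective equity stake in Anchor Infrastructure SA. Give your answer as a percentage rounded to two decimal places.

Mateo reaches Anchor along 2 paths.
Direct stake: 42% = 42%.
Via Ardent: 32% × 58% = 18.56%.
Total: 42% + 18.56% = 60.56%.

60.56%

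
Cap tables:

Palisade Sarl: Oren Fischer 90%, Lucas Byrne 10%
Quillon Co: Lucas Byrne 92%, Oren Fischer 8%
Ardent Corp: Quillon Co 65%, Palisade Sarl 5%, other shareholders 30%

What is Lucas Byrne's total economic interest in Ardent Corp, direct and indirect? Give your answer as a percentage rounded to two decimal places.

60.30%

Lucas reaches Ardent along 2 paths.
Via Quillon: 92% × 65% = 59.8%.
Via Palisade: 10% × 5% = 0.5%.
Total: 59.8% + 0.5% = 60.3%.
Rounded: 60.30%.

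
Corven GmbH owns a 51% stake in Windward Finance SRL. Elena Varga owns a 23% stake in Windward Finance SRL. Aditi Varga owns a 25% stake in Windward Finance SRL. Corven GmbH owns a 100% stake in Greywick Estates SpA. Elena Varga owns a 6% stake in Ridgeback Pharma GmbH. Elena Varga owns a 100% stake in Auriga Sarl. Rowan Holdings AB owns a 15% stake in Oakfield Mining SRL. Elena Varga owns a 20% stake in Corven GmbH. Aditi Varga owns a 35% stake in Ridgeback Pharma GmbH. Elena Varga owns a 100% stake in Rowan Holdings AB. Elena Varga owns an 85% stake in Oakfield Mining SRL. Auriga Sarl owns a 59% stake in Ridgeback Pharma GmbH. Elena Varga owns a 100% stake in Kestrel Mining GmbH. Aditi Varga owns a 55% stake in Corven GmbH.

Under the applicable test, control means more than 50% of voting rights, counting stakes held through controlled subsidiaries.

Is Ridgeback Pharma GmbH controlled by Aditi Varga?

No

Aditi holds 55% of Corven, so Aditi controls Corven.
Corven holds 100% of Greywick, so Aditi controls Greywick.
Aditi and Corven together hold 25% + 51% = 76% of Windward, so Aditi controls Windward.
In Ridgeback, Aditi's side holds only 35%, not > 50%.
So Aditi does not control Ridgeback.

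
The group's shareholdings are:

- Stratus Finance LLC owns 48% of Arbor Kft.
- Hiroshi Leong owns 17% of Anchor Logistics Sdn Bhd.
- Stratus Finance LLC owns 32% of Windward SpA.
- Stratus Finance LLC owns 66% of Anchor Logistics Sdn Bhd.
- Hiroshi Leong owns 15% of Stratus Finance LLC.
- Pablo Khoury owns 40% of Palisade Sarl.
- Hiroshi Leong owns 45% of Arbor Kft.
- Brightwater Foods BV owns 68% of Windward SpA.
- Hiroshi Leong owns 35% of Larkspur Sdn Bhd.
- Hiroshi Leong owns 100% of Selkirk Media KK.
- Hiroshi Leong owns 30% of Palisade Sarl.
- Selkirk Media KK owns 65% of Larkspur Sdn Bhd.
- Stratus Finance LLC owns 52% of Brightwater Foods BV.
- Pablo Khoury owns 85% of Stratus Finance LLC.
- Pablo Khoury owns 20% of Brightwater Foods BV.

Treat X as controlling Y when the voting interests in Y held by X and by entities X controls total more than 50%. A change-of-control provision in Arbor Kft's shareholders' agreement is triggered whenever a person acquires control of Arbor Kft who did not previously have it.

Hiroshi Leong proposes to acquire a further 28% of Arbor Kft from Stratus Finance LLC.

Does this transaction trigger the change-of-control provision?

The purchase adds only to Hiroshi's holdings (Stratus's stake shrinks), so Hiroshi is the only person who could newly come to control Arbor.
Hiroshi holds 100% of Selkirk, so Hiroshi controls Selkirk.
Hiroshi and Selkirk together hold 35% + 65% = 100% of Larkspur, so Hiroshi controls Larkspur.
In Arbor, Hiroshi's side holds only 45%, not > 50%.
So before the transaction, Hiroshi does not control Arbor.
After the purchase, Hiroshi's direct stake in Arbor rises to 45% + 28% = 73%, and Stratus's stake falls to 20%.
Hiroshi holds 73% of Arbor, so Hiroshi controls Arbor.
Hiroshi did not control Arbor before and does after, so the clause is triggered.

Yes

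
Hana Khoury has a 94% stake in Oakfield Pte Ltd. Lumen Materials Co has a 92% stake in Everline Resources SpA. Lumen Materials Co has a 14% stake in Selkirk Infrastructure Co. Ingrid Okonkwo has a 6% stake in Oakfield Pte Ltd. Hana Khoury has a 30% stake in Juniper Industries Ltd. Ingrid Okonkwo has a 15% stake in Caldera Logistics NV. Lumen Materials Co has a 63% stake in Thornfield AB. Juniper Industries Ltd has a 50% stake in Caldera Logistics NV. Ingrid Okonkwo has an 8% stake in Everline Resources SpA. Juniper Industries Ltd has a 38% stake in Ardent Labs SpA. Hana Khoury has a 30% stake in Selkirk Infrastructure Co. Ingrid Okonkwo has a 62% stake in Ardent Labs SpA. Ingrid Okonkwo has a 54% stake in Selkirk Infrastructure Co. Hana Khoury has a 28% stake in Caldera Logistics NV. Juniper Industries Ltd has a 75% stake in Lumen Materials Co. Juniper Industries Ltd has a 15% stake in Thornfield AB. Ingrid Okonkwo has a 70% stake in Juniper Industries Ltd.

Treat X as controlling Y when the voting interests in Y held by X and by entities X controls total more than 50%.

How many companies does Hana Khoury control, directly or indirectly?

Hana holds 94% of Oakfield, so Hana controls Oakfield.
No other company's threshold is met.
Hana controls 1 company.

1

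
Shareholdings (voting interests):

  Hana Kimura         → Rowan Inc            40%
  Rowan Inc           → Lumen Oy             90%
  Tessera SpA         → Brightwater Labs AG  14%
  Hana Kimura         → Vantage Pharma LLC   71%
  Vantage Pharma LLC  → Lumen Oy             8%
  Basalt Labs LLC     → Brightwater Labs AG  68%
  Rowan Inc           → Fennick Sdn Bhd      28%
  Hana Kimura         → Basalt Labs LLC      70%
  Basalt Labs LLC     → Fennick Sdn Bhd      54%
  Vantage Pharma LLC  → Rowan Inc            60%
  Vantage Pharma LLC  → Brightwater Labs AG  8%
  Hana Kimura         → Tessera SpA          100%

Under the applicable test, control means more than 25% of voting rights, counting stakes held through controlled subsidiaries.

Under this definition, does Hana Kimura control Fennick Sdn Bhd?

Yes

Hana holds 70% of Basalt, so Hana controls Basalt.
Hana holds 71% of Vantage, so Hana controls Vantage.
Hana and Vantage together hold 40% + 60% = 100% of Rowan, so Hana controls Rowan.
Rowan and Basalt together hold 28% + 54% = 82% of Fennick, so Hana controls Fennick.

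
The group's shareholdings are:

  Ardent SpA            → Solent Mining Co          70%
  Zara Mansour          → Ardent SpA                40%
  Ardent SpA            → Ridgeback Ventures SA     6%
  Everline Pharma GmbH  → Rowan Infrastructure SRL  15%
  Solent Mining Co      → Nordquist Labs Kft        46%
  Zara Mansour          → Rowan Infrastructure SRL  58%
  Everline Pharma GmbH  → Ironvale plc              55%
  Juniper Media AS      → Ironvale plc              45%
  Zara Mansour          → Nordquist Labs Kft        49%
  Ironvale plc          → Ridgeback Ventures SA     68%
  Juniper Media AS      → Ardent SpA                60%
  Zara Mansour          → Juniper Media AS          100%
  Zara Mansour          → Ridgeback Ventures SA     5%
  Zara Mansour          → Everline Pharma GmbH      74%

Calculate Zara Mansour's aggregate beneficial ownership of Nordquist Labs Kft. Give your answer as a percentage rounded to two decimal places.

Zara reaches Nordquist along 3 paths.
Direct stake: 49% = 49%.
Via Ardent → Solent: 40% × 70% × 46% = 12.88%.
Via Juniper → Ardent → Solent: 100% × 60% × 70% × 46% = 19.32%.
Total: 49% + 12.88% + 19.32% = 81.2%.
Rounded: 81.20%.

81.20%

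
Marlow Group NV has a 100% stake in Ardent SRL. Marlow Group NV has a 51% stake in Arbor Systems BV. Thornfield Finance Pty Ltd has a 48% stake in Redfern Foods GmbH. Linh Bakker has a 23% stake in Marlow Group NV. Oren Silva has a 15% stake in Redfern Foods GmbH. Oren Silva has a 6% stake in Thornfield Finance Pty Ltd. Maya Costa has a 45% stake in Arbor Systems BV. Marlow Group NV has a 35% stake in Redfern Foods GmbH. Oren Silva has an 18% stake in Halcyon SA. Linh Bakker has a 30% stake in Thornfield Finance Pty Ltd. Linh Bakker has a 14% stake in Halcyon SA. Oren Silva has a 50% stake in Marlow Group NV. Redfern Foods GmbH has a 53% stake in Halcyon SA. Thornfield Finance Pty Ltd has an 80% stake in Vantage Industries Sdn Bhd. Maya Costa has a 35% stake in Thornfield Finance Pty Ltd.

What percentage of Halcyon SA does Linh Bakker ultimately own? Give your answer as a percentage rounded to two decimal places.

Linh reaches Halcyon along 3 paths.
Direct stake: 14% = 14%.
Via Thornfield → Redfern: 30% × 48% × 53% = 7.632%.
Via Marlow → Redfern: 23% × 35% × 53% = 4.2665%.
Total: 14% + 7.632% + 4.2665% = 25.8985%.
Rounded: 25.90%.

25.90%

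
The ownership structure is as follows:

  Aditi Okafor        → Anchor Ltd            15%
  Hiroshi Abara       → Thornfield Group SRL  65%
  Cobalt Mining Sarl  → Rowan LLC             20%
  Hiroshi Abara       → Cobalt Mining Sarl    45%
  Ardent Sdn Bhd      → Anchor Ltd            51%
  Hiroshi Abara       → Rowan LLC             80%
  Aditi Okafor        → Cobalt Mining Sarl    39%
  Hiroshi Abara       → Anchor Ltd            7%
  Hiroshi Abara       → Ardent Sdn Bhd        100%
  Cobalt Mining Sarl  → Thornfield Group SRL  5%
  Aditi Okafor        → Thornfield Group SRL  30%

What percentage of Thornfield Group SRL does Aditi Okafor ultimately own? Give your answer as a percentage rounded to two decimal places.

31.95%

Aditi reaches Thornfield along 2 paths.
Direct stake: 30% = 30%.
Via Cobalt: 39% × 5% = 1.95%.
Total: 30% + 1.95% = 31.95%.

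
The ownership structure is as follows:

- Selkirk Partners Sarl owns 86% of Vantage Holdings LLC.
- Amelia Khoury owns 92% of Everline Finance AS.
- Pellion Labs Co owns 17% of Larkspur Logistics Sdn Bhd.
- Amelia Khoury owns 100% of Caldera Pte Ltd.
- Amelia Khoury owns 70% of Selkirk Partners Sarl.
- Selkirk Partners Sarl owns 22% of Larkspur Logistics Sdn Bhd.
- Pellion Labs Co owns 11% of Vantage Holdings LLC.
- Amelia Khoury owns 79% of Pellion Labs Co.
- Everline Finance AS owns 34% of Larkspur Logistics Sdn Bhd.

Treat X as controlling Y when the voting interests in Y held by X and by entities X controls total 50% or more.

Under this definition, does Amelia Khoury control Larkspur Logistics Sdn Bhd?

Yes

Amelia holds 92% of Everline, so Amelia controls Everline.
Amelia holds 70% of Selkirk, so Amelia controls Selkirk.
Amelia holds 79% of Pellion, so Amelia controls Pellion.
Everline and Selkirk and Pellion together hold 34% + 22% + 17% = 73% of Larkspur, so Amelia controls Larkspur.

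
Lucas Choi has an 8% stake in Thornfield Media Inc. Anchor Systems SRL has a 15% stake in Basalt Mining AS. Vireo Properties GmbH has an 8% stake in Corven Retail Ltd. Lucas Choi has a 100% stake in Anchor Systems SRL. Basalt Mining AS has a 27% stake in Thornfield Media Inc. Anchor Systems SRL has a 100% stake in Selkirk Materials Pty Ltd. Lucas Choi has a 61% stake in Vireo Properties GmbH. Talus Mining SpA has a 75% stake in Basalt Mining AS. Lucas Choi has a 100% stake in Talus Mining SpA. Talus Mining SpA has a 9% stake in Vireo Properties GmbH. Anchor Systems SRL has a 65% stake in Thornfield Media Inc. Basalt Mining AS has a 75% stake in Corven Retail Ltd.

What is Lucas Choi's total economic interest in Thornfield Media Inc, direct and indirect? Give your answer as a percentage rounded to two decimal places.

97.30%

Lucas reaches Thornfield along 4 paths.
Direct stake: 8% = 8%.
Via Anchor → Basalt: 100% × 15% × 27% = 4.05%.
Via Talus → Basalt: 100% × 75% × 27% = 20.25%.
Via Anchor: 100% × 65% = 65%.
Total: 8% + 4.05% + 20.25% + 65% = 97.3%.
Rounded: 97.30%.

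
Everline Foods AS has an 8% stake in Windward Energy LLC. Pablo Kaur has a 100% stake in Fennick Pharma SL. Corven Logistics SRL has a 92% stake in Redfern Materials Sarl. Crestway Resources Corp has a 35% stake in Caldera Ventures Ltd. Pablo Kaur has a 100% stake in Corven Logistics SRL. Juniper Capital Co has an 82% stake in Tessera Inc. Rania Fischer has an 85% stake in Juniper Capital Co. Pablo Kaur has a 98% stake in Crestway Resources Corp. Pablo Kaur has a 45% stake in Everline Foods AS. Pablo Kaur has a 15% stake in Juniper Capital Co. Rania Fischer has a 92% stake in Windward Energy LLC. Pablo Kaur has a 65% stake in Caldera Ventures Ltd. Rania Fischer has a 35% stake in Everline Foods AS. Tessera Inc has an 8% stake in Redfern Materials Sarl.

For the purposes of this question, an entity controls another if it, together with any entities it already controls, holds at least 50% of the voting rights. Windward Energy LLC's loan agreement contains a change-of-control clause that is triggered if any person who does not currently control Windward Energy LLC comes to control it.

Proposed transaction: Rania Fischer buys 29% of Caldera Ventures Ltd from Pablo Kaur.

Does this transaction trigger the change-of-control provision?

No

The purchase adds only to Rania's holdings (Pablo's stake shrinks), so Rania is the only person who could newly come to control Windward.
Rania holds 92% of Windward, so Rania controls Windward.
So Rania already controls Windward before the transaction.
After the purchase, Rania holds 29% of Caldera directly, and Pablo's stake falls to 36%.
Rania controlled Windward already, so this is not a new person acquiring control; every other person's position is unchanged or reduced.
No new person acquires control, so the clause is not triggered.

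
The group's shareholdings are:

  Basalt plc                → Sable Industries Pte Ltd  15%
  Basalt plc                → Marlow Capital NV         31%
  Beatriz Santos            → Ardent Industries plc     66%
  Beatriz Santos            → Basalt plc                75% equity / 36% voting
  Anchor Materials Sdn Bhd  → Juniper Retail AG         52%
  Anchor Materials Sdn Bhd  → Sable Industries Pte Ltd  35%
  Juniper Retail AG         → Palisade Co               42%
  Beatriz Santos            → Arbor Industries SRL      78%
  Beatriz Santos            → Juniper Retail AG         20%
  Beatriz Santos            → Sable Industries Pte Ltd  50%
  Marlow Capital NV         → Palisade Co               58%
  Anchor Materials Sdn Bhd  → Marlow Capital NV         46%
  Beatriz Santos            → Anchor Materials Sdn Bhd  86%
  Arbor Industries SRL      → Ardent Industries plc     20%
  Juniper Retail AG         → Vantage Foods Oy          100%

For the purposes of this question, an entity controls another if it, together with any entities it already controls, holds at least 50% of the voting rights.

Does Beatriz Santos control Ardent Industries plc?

Beatriz holds 78% of Arbor, so Beatriz controls Arbor.
Arbor and Beatriz together hold 20% + 66% = 86% of Ardent, so Beatriz controls Ardent.

Yes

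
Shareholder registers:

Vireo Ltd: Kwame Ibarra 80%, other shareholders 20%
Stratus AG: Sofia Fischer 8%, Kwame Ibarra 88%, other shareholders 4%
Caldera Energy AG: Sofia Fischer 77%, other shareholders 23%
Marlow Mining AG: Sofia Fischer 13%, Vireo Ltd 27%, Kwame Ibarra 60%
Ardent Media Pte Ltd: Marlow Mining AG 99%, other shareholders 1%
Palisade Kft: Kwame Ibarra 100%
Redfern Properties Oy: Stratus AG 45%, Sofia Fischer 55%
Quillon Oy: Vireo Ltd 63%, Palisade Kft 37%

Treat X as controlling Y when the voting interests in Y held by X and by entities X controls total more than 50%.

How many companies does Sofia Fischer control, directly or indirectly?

Sofia holds 77% of Caldera, so Sofia controls Caldera.
Sofia holds 55% of Redfern, so Sofia controls Redfern.
No other company's threshold is met.
Sofia controls 2 companies.

2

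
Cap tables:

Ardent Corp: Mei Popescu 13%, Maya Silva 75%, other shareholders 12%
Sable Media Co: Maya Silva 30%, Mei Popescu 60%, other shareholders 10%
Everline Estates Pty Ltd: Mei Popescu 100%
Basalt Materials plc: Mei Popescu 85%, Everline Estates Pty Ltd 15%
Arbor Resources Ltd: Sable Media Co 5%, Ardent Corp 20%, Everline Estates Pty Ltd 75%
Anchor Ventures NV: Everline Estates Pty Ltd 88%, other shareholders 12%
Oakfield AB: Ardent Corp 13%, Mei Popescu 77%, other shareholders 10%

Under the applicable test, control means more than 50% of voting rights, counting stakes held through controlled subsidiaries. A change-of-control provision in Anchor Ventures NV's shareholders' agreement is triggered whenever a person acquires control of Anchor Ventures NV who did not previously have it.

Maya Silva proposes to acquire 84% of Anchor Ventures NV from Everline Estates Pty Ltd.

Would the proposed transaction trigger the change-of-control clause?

Yes

The purchase adds only to Maya's holdings (Everline's stake shrinks), so Maya is the only person who could newly come to control Anchor.
Maya holds 75% of Ardent, so Maya controls Ardent.
Neither Maya nor any entity Maya controls holds any voting interest in Anchor.
So before the transaction, Maya does not control Anchor.
After the purchase, Maya holds 84% of Anchor directly, and Everline's stake falls to 4%.
Maya holds 84% of Anchor, so Maya controls Anchor.
Maya did not control Anchor before and does after, so the clause is triggered.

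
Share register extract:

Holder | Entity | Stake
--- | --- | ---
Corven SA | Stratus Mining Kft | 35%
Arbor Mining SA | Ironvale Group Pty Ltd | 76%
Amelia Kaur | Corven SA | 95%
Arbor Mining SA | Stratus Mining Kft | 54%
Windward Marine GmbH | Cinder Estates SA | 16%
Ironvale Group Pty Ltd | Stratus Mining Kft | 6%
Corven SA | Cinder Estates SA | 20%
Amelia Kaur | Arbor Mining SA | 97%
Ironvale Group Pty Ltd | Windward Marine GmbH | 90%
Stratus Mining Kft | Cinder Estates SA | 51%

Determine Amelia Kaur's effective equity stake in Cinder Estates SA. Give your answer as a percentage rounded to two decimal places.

Amelia reaches Cinder along 5 paths.
Via Arbor → Ironvale → Stratus: 97% × 76% × 6% × 51% = 2.255832%.
Via Arbor → Stratus: 97% × 54% × 51% = 26.7138%.
Via Corven → Stratus: 95% × 35% × 51% = 16.9575%.
Via Corven: 95% × 20% = 19%.
Via Arbor → Ironvale → Windward: 97% × 76% × 90% × 16% = 10.61568%.
Total: 2.255832% + 26.7138% + 16.9575% + 19% + 10.61568% = 75.542812%.
Rounded: 75.54%.

75.54%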